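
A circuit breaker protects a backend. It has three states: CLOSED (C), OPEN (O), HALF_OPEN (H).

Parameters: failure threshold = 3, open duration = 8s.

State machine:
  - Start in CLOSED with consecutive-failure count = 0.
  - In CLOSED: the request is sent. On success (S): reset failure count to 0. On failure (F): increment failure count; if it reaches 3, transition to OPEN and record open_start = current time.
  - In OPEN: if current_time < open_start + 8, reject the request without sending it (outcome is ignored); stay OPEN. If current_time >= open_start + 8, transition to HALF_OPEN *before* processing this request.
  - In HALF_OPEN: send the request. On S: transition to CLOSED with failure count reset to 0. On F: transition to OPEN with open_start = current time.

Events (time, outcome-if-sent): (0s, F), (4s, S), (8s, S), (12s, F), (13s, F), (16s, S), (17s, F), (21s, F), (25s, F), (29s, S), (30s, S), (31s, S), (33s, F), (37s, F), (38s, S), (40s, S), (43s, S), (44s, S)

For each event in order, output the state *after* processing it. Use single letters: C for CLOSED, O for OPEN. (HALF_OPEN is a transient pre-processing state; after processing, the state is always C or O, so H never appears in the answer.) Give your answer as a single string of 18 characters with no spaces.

State after each event:
  event#1 t=0s outcome=F: state=CLOSED
  event#2 t=4s outcome=S: state=CLOSED
  event#3 t=8s outcome=S: state=CLOSED
  event#4 t=12s outcome=F: state=CLOSED
  event#5 t=13s outcome=F: state=CLOSED
  event#6 t=16s outcome=S: state=CLOSED
  event#7 t=17s outcome=F: state=CLOSED
  event#8 t=21s outcome=F: state=CLOSED
  event#9 t=25s outcome=F: state=OPEN
  event#10 t=29s outcome=S: state=OPEN
  event#11 t=30s outcome=S: state=OPEN
  event#12 t=31s outcome=S: state=OPEN
  event#13 t=33s outcome=F: state=OPEN
  event#14 t=37s outcome=F: state=OPEN
  event#15 t=38s outcome=S: state=OPEN
  event#16 t=40s outcome=S: state=OPEN
  event#17 t=43s outcome=S: state=CLOSED
  event#18 t=44s outcome=S: state=CLOSED

Answer: CCCCCCCCOOOOOOOOCC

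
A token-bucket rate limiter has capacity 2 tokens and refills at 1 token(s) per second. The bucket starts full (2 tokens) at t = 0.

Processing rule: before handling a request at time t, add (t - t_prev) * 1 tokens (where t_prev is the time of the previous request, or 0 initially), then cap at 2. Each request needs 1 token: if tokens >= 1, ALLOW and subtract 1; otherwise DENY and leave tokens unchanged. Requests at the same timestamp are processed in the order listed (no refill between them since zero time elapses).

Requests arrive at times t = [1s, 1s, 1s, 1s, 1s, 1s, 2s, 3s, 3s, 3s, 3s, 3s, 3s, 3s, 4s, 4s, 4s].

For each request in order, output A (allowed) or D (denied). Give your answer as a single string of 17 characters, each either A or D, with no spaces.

Answer: AADDDDAADDDDDDADD

Derivation:
Simulating step by step:
  req#1 t=1s: ALLOW
  req#2 t=1s: ALLOW
  req#3 t=1s: DENY
  req#4 t=1s: DENY
  req#5 t=1s: DENY
  req#6 t=1s: DENY
  req#7 t=2s: ALLOW
  req#8 t=3s: ALLOW
  req#9 t=3s: DENY
  req#10 t=3s: DENY
  req#11 t=3s: DENY
  req#12 t=3s: DENY
  req#13 t=3s: DENY
  req#14 t=3s: DENY
  req#15 t=4s: ALLOW
  req#16 t=4s: DENY
  req#17 t=4s: DENY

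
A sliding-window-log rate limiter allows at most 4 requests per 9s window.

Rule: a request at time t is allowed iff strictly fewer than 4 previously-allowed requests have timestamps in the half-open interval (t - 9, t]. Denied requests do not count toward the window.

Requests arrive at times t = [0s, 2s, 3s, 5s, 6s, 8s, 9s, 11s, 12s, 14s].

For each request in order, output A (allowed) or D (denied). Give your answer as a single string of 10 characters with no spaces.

Tracking allowed requests in the window:
  req#1 t=0s: ALLOW
  req#2 t=2s: ALLOW
  req#3 t=3s: ALLOW
  req#4 t=5s: ALLOW
  req#5 t=6s: DENY
  req#6 t=8s: DENY
  req#7 t=9s: ALLOW
  req#8 t=11s: ALLOW
  req#9 t=12s: ALLOW
  req#10 t=14s: ALLOW

Answer: AAAADDAAAA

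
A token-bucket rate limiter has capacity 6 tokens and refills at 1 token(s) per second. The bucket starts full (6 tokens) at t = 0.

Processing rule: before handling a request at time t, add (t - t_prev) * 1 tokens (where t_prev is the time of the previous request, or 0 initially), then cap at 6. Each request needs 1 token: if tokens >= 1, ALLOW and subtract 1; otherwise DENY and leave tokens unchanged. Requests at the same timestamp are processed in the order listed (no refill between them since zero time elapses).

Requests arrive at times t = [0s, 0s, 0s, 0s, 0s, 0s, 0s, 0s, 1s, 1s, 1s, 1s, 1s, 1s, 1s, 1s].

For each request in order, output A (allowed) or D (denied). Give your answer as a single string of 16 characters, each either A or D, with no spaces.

Answer: AAAAAADDADDDDDDD

Derivation:
Simulating step by step:
  req#1 t=0s: ALLOW
  req#2 t=0s: ALLOW
  req#3 t=0s: ALLOW
  req#4 t=0s: ALLOW
  req#5 t=0s: ALLOW
  req#6 t=0s: ALLOW
  req#7 t=0s: DENY
  req#8 t=0s: DENY
  req#9 t=1s: ALLOW
  req#10 t=1s: DENY
  req#11 t=1s: DENY
  req#12 t=1s: DENY
  req#13 t=1s: DENY
  req#14 t=1s: DENY
  req#15 t=1s: DENY
  req#16 t=1s: DENY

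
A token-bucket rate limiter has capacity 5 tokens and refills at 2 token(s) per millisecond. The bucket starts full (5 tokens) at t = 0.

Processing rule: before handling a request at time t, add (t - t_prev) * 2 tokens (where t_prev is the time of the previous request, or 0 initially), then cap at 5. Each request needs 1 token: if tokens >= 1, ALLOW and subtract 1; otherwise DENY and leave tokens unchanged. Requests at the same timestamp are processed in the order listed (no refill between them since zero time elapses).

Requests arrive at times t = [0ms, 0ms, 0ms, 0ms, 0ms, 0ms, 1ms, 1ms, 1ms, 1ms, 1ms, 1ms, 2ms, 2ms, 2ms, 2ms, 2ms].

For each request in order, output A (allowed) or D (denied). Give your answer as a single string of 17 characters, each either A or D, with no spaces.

Simulating step by step:
  req#1 t=0ms: ALLOW
  req#2 t=0ms: ALLOW
  req#3 t=0ms: ALLOW
  req#4 t=0ms: ALLOW
  req#5 t=0ms: ALLOW
  req#6 t=0ms: DENY
  req#7 t=1ms: ALLOW
  req#8 t=1ms: ALLOW
  req#9 t=1ms: DENY
  req#10 t=1ms: DENY
  req#11 t=1ms: DENY
  req#12 t=1ms: DENY
  req#13 t=2ms: ALLOW
  req#14 t=2ms: ALLOW
  req#15 t=2ms: DENY
  req#16 t=2ms: DENY
  req#17 t=2ms: DENY

Answer: AAAAADAADDDDAADDD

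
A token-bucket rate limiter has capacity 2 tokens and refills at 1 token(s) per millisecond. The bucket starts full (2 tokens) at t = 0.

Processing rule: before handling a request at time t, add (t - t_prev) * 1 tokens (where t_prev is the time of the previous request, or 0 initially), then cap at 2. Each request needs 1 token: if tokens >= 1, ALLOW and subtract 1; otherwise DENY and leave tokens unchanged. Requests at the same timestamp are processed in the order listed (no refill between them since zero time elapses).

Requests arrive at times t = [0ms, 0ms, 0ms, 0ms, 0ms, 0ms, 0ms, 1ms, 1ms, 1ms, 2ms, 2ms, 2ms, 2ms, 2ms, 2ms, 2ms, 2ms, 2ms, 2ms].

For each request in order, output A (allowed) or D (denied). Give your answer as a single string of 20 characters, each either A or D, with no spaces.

Simulating step by step:
  req#1 t=0ms: ALLOW
  req#2 t=0ms: ALLOW
  req#3 t=0ms: DENY
  req#4 t=0ms: DENY
  req#5 t=0ms: DENY
  req#6 t=0ms: DENY
  req#7 t=0ms: DENY
  req#8 t=1ms: ALLOW
  req#9 t=1ms: DENY
  req#10 t=1ms: DENY
  req#11 t=2ms: ALLOW
  req#12 t=2ms: DENY
  req#13 t=2ms: DENY
  req#14 t=2ms: DENY
  req#15 t=2ms: DENY
  req#16 t=2ms: DENY
  req#17 t=2ms: DENY
  req#18 t=2ms: DENY
  req#19 t=2ms: DENY
  req#20 t=2ms: DENY

Answer: AADDDDDADDADDDDDDDDD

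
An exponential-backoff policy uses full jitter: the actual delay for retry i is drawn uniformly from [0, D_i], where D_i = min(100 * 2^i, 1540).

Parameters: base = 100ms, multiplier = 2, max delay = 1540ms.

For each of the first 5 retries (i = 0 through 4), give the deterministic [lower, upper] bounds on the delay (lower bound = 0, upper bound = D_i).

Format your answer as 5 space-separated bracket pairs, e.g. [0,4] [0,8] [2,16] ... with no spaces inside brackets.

Computing bounds per retry:
  i=0: D_i=min(100*2^0,1540)=100, bounds=[0,100]
  i=1: D_i=min(100*2^1,1540)=200, bounds=[0,200]
  i=2: D_i=min(100*2^2,1540)=400, bounds=[0,400]
  i=3: D_i=min(100*2^3,1540)=800, bounds=[0,800]
  i=4: D_i=min(100*2^4,1540)=1540, bounds=[0,1540]

Answer: [0,100] [0,200] [0,400] [0,800] [0,1540]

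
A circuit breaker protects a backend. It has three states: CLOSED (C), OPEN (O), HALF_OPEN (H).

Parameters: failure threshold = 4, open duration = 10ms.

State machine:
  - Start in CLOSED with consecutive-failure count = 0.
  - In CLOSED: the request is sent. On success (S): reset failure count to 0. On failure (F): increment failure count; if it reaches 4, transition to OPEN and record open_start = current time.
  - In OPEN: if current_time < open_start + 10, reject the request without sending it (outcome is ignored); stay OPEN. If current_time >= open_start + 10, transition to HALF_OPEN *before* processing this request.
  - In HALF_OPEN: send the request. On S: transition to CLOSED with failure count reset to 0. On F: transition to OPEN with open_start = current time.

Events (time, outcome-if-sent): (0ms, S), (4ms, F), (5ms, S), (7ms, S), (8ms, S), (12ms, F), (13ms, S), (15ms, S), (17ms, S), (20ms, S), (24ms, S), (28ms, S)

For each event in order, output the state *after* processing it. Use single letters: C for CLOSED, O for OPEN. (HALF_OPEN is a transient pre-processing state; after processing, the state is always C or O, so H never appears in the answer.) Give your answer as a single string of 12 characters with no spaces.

Answer: CCCCCCCCCCCC

Derivation:
State after each event:
  event#1 t=0ms outcome=S: state=CLOSED
  event#2 t=4ms outcome=F: state=CLOSED
  event#3 t=5ms outcome=S: state=CLOSED
  event#4 t=7ms outcome=S: state=CLOSED
  event#5 t=8ms outcome=S: state=CLOSED
  event#6 t=12ms outcome=F: state=CLOSED
  event#7 t=13ms outcome=S: state=CLOSED
  event#8 t=15ms outcome=S: state=CLOSED
  event#9 t=17ms outcome=S: state=CLOSED
  event#10 t=20ms outcome=S: state=CLOSED
  event#11 t=24ms outcome=S: state=CLOSED
  event#12 t=28ms outcome=S: state=CLOSED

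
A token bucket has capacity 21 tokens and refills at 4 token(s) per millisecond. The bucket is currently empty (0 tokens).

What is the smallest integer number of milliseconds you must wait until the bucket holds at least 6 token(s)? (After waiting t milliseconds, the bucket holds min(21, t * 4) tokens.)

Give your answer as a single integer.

Need t * 4 >= 6, so t >= 6/4.
Smallest integer t = ceil(6/4) = 2.

Answer: 2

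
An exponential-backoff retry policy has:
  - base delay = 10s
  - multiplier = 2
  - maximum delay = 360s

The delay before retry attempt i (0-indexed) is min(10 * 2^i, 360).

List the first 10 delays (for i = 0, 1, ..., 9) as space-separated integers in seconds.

Answer: 10 20 40 80 160 320 360 360 360 360

Derivation:
Computing each delay:
  i=0: min(10*2^0, 360) = 10
  i=1: min(10*2^1, 360) = 20
  i=2: min(10*2^2, 360) = 40
  i=3: min(10*2^3, 360) = 80
  i=4: min(10*2^4, 360) = 160
  i=5: min(10*2^5, 360) = 320
  i=6: min(10*2^6, 360) = 360
  i=7: min(10*2^7, 360) = 360
  i=8: min(10*2^8, 360) = 360
  i=9: min(10*2^9, 360) = 360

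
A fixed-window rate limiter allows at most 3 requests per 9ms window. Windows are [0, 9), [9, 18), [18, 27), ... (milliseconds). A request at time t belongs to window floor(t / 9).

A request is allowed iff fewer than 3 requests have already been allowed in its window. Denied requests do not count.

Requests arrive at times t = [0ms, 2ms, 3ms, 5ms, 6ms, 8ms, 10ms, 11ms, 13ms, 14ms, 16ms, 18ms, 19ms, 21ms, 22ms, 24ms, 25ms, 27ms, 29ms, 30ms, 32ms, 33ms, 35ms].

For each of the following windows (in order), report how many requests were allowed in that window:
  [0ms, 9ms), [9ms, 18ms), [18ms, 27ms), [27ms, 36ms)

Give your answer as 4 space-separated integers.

Processing requests:
  req#1 t=0ms (window 0): ALLOW
  req#2 t=2ms (window 0): ALLOW
  req#3 t=3ms (window 0): ALLOW
  req#4 t=5ms (window 0): DENY
  req#5 t=6ms (window 0): DENY
  req#6 t=8ms (window 0): DENY
  req#7 t=10ms (window 1): ALLOW
  req#8 t=11ms (window 1): ALLOW
  req#9 t=13ms (window 1): ALLOW
  req#10 t=14ms (window 1): DENY
  req#11 t=16ms (window 1): DENY
  req#12 t=18ms (window 2): ALLOW
  req#13 t=19ms (window 2): ALLOW
  req#14 t=21ms (window 2): ALLOW
  req#15 t=22ms (window 2): DENY
  req#16 t=24ms (window 2): DENY
  req#17 t=25ms (window 2): DENY
  req#18 t=27ms (window 3): ALLOW
  req#19 t=29ms (window 3): ALLOW
  req#20 t=30ms (window 3): ALLOW
  req#21 t=32ms (window 3): DENY
  req#22 t=33ms (window 3): DENY
  req#23 t=35ms (window 3): DENY

Allowed counts by window: 3 3 3 3

Answer: 3 3 3 3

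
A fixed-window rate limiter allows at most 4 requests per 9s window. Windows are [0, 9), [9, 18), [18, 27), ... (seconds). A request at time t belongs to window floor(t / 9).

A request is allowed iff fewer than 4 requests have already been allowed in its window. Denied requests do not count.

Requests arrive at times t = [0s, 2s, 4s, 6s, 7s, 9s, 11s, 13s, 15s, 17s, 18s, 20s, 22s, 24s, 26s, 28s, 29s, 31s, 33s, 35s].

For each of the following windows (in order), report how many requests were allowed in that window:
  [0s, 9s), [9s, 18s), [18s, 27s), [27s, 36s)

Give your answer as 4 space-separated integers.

Processing requests:
  req#1 t=0s (window 0): ALLOW
  req#2 t=2s (window 0): ALLOW
  req#3 t=4s (window 0): ALLOW
  req#4 t=6s (window 0): ALLOW
  req#5 t=7s (window 0): DENY
  req#6 t=9s (window 1): ALLOW
  req#7 t=11s (window 1): ALLOW
  req#8 t=13s (window 1): ALLOW
  req#9 t=15s (window 1): ALLOW
  req#10 t=17s (window 1): DENY
  req#11 t=18s (window 2): ALLOW
  req#12 t=20s (window 2): ALLOW
  req#13 t=22s (window 2): ALLOW
  req#14 t=24s (window 2): ALLOW
  req#15 t=26s (window 2): DENY
  req#16 t=28s (window 3): ALLOW
  req#17 t=29s (window 3): ALLOW
  req#18 t=31s (window 3): ALLOW
  req#19 t=33s (window 3): ALLOW
  req#20 t=35s (window 3): DENY

Allowed counts by window: 4 4 4 4

Answer: 4 4 4 4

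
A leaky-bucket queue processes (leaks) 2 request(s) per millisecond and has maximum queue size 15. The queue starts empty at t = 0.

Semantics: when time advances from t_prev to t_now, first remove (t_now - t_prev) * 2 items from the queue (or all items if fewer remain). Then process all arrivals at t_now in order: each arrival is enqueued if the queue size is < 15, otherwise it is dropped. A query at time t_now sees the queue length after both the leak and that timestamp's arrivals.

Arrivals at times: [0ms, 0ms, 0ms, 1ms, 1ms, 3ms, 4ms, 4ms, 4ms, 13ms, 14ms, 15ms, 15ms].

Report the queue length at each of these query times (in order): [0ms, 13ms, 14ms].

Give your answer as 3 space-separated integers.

Answer: 3 1 1

Derivation:
Queue lengths at query times:
  query t=0ms: backlog = 3
  query t=13ms: backlog = 1
  query t=14ms: backlog = 1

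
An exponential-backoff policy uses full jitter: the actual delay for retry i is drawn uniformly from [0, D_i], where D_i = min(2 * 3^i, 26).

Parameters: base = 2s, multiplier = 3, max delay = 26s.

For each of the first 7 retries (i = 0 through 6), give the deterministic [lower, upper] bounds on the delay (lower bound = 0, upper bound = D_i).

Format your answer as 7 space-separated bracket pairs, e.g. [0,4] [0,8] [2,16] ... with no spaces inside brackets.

Answer: [0,2] [0,6] [0,18] [0,26] [0,26] [0,26] [0,26]

Derivation:
Computing bounds per retry:
  i=0: D_i=min(2*3^0,26)=2, bounds=[0,2]
  i=1: D_i=min(2*3^1,26)=6, bounds=[0,6]
  i=2: D_i=min(2*3^2,26)=18, bounds=[0,18]
  i=3: D_i=min(2*3^3,26)=26, bounds=[0,26]
  i=4: D_i=min(2*3^4,26)=26, bounds=[0,26]
  i=5: D_i=min(2*3^5,26)=26, bounds=[0,26]
  i=6: D_i=min(2*3^6,26)=26, bounds=[0,26]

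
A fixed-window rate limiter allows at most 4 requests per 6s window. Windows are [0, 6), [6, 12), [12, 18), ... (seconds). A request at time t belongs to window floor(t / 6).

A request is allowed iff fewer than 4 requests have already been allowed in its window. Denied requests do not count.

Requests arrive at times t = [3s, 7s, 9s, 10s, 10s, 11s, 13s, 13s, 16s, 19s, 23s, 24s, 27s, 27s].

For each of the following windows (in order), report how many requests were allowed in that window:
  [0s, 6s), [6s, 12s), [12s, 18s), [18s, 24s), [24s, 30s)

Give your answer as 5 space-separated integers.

Processing requests:
  req#1 t=3s (window 0): ALLOW
  req#2 t=7s (window 1): ALLOW
  req#3 t=9s (window 1): ALLOW
  req#4 t=10s (window 1): ALLOW
  req#5 t=10s (window 1): ALLOW
  req#6 t=11s (window 1): DENY
  req#7 t=13s (window 2): ALLOW
  req#8 t=13s (window 2): ALLOW
  req#9 t=16s (window 2): ALLOW
  req#10 t=19s (window 3): ALLOW
  req#11 t=23s (window 3): ALLOW
  req#12 t=24s (window 4): ALLOW
  req#13 t=27s (window 4): ALLOW
  req#14 t=27s (window 4): ALLOW

Allowed counts by window: 1 4 3 2 3

Answer: 1 4 3 2 3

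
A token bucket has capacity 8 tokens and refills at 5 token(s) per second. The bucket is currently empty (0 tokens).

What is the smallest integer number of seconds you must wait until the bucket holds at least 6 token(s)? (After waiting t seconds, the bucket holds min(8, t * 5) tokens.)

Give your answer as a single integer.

Answer: 2

Derivation:
Need t * 5 >= 6, so t >= 6/5.
Smallest integer t = ceil(6/5) = 2.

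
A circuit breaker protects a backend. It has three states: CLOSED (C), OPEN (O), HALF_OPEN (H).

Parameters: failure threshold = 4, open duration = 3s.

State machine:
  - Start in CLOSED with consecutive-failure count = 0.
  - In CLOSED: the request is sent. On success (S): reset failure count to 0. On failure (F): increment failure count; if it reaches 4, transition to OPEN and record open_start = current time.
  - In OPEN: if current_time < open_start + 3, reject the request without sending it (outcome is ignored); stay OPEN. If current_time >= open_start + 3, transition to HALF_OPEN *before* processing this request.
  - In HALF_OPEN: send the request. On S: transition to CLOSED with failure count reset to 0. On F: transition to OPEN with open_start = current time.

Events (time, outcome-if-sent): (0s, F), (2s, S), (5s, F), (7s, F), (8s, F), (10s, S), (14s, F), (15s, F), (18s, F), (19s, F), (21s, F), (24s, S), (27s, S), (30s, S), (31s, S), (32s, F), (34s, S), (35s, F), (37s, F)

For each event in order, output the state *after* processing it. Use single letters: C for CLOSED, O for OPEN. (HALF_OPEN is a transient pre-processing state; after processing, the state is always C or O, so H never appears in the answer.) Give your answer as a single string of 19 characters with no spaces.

Answer: CCCCCCCCCOOCCCCCCCC

Derivation:
State after each event:
  event#1 t=0s outcome=F: state=CLOSED
  event#2 t=2s outcome=S: state=CLOSED
  event#3 t=5s outcome=F: state=CLOSED
  event#4 t=7s outcome=F: state=CLOSED
  event#5 t=8s outcome=F: state=CLOSED
  event#6 t=10s outcome=S: state=CLOSED
  event#7 t=14s outcome=F: state=CLOSED
  event#8 t=15s outcome=F: state=CLOSED
  event#9 t=18s outcome=F: state=CLOSED
  event#10 t=19s outcome=F: state=OPEN
  event#11 t=21s outcome=F: state=OPEN
  event#12 t=24s outcome=S: state=CLOSED
  event#13 t=27s outcome=S: state=CLOSED
  event#14 t=30s outcome=S: state=CLOSED
  event#15 t=31s outcome=S: state=CLOSED
  event#16 t=32s outcome=F: state=CLOSED
  event#17 t=34s outcome=S: state=CLOSED
  event#18 t=35s outcome=F: state=CLOSED
  event#19 t=37s outcome=F: state=CLOSED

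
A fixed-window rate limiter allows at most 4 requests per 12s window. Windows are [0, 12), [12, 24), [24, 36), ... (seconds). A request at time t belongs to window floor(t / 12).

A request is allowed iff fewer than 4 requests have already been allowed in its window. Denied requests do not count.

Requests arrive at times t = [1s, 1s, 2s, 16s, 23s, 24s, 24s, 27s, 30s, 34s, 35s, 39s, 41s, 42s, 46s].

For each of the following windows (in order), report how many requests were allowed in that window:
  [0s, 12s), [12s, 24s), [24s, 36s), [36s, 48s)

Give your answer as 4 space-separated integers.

Answer: 3 2 4 4

Derivation:
Processing requests:
  req#1 t=1s (window 0): ALLOW
  req#2 t=1s (window 0): ALLOW
  req#3 t=2s (window 0): ALLOW
  req#4 t=16s (window 1): ALLOW
  req#5 t=23s (window 1): ALLOW
  req#6 t=24s (window 2): ALLOW
  req#7 t=24s (window 2): ALLOW
  req#8 t=27s (window 2): ALLOW
  req#9 t=30s (window 2): ALLOW
  req#10 t=34s (window 2): DENY
  req#11 t=35s (window 2): DENY
  req#12 t=39s (window 3): ALLOW
  req#13 t=41s (window 3): ALLOW
  req#14 t=42s (window 3): ALLOW
  req#15 t=46s (window 3): ALLOW

Allowed counts by window: 3 2 4 4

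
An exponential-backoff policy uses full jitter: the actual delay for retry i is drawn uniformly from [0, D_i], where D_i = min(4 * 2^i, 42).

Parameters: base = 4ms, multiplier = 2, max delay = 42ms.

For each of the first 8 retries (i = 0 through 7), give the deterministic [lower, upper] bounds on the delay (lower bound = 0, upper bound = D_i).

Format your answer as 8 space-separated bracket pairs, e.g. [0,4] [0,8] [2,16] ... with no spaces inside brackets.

Answer: [0,4] [0,8] [0,16] [0,32] [0,42] [0,42] [0,42] [0,42]

Derivation:
Computing bounds per retry:
  i=0: D_i=min(4*2^0,42)=4, bounds=[0,4]
  i=1: D_i=min(4*2^1,42)=8, bounds=[0,8]
  i=2: D_i=min(4*2^2,42)=16, bounds=[0,16]
  i=3: D_i=min(4*2^3,42)=32, bounds=[0,32]
  i=4: D_i=min(4*2^4,42)=42, bounds=[0,42]
  i=5: D_i=min(4*2^5,42)=42, bounds=[0,42]
  i=6: D_i=min(4*2^6,42)=42, bounds=[0,42]
  i=7: D_i=min(4*2^7,42)=42, bounds=[0,42]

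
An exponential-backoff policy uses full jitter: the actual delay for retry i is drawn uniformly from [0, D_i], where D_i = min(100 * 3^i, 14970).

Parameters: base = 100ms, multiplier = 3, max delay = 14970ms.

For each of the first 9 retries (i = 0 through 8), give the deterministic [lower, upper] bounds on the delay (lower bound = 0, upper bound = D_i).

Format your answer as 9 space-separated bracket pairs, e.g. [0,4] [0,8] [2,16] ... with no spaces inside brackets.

Computing bounds per retry:
  i=0: D_i=min(100*3^0,14970)=100, bounds=[0,100]
  i=1: D_i=min(100*3^1,14970)=300, bounds=[0,300]
  i=2: D_i=min(100*3^2,14970)=900, bounds=[0,900]
  i=3: D_i=min(100*3^3,14970)=2700, bounds=[0,2700]
  i=4: D_i=min(100*3^4,14970)=8100, bounds=[0,8100]
  i=5: D_i=min(100*3^5,14970)=14970, bounds=[0,14970]
  i=6: D_i=min(100*3^6,14970)=14970, bounds=[0,14970]
  i=7: D_i=min(100*3^7,14970)=14970, bounds=[0,14970]
  i=8: D_i=min(100*3^8,14970)=14970, bounds=[0,14970]

Answer: [0,100] [0,300] [0,900] [0,2700] [0,8100] [0,14970] [0,14970] [0,14970] [0,14970]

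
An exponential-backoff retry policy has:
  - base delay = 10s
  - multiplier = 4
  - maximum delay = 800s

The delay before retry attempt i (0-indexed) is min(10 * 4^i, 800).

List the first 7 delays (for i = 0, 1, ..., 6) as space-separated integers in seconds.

Answer: 10 40 160 640 800 800 800

Derivation:
Computing each delay:
  i=0: min(10*4^0, 800) = 10
  i=1: min(10*4^1, 800) = 40
  i=2: min(10*4^2, 800) = 160
  i=3: min(10*4^3, 800) = 640
  i=4: min(10*4^4, 800) = 800
  i=5: min(10*4^5, 800) = 800
  i=6: min(10*4^6, 800) = 800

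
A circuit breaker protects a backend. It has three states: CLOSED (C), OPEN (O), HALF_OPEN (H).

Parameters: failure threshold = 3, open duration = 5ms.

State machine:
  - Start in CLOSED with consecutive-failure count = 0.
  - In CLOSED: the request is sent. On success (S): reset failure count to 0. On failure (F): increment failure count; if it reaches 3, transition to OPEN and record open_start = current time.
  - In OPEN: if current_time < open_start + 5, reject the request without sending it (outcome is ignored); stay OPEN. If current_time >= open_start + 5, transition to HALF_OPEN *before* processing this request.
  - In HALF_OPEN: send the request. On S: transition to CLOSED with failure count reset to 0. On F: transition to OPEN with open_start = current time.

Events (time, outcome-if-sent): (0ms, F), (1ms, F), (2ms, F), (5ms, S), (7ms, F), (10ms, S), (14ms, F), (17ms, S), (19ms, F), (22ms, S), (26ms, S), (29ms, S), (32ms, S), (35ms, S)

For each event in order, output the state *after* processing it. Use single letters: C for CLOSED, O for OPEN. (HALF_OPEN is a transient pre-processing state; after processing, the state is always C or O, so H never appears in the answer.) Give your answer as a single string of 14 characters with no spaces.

Answer: CCOOOOOOOOCCCC

Derivation:
State after each event:
  event#1 t=0ms outcome=F: state=CLOSED
  event#2 t=1ms outcome=F: state=CLOSED
  event#3 t=2ms outcome=F: state=OPEN
  event#4 t=5ms outcome=S: state=OPEN
  event#5 t=7ms outcome=F: state=OPEN
  event#6 t=10ms outcome=S: state=OPEN
  event#7 t=14ms outcome=F: state=OPEN
  event#8 t=17ms outcome=S: state=OPEN
  event#9 t=19ms outcome=F: state=OPEN
  event#10 t=22ms outcome=S: state=OPEN
  event#11 t=26ms outcome=S: state=CLOSED
  event#12 t=29ms outcome=S: state=CLOSED
  event#13 t=32ms outcome=S: state=CLOSED
  event#14 t=35ms outcome=S: state=CLOSED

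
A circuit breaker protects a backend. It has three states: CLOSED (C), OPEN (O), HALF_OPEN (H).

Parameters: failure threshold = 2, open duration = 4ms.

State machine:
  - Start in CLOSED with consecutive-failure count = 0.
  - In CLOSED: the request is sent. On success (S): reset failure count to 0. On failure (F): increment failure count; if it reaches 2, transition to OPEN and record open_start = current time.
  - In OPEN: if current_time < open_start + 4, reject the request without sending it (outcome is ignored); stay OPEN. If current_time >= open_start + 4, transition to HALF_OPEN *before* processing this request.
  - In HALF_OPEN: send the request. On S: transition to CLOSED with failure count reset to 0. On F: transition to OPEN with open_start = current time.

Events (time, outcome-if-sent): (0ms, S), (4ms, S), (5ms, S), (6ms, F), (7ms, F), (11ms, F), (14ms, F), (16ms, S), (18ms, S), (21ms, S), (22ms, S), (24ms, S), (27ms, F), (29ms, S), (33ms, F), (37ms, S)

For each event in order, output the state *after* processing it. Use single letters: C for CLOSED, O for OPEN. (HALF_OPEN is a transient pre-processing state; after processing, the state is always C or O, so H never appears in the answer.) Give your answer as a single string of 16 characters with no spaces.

State after each event:
  event#1 t=0ms outcome=S: state=CLOSED
  event#2 t=4ms outcome=S: state=CLOSED
  event#3 t=5ms outcome=S: state=CLOSED
  event#4 t=6ms outcome=F: state=CLOSED
  event#5 t=7ms outcome=F: state=OPEN
  event#6 t=11ms outcome=F: state=OPEN
  event#7 t=14ms outcome=F: state=OPEN
  event#8 t=16ms outcome=S: state=CLOSED
  event#9 t=18ms outcome=S: state=CLOSED
  event#10 t=21ms outcome=S: state=CLOSED
  event#11 t=22ms outcome=S: state=CLOSED
  event#12 t=24ms outcome=S: state=CLOSED
  event#13 t=27ms outcome=F: state=CLOSED
  event#14 t=29ms outcome=S: state=CLOSED
  event#15 t=33ms outcome=F: state=CLOSED
  event#16 t=37ms outcome=S: state=CLOSED

Answer: CCCCOOOCCCCCCCCC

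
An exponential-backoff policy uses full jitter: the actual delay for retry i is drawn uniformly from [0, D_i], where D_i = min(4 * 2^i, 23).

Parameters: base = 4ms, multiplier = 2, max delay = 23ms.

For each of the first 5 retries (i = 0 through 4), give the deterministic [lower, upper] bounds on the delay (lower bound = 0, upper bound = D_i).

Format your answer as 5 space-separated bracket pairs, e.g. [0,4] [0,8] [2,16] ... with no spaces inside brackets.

Computing bounds per retry:
  i=0: D_i=min(4*2^0,23)=4, bounds=[0,4]
  i=1: D_i=min(4*2^1,23)=8, bounds=[0,8]
  i=2: D_i=min(4*2^2,23)=16, bounds=[0,16]
  i=3: D_i=min(4*2^3,23)=23, bounds=[0,23]
  i=4: D_i=min(4*2^4,23)=23, bounds=[0,23]

Answer: [0,4] [0,8] [0,16] [0,23] [0,23]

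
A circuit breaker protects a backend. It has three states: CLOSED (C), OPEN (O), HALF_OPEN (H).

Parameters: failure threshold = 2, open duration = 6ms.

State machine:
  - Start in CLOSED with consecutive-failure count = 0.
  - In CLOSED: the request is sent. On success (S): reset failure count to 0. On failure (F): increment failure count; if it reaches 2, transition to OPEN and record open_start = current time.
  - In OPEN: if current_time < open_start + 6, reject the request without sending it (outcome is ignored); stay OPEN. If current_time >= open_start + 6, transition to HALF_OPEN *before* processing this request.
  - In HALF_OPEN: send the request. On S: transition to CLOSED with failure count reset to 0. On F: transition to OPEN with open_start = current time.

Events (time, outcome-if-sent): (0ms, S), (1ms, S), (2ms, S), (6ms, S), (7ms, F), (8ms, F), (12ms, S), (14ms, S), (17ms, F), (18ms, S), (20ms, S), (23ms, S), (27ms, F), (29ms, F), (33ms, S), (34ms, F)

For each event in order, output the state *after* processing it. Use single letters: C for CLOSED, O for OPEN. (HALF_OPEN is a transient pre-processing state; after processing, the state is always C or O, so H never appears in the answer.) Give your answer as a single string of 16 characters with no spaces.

Answer: CCCCCOOCCCCCCOOO

Derivation:
State after each event:
  event#1 t=0ms outcome=S: state=CLOSED
  event#2 t=1ms outcome=S: state=CLOSED
  event#3 t=2ms outcome=S: state=CLOSED
  event#4 t=6ms outcome=S: state=CLOSED
  event#5 t=7ms outcome=F: state=CLOSED
  event#6 t=8ms outcome=F: state=OPEN
  event#7 t=12ms outcome=S: state=OPEN
  event#8 t=14ms outcome=S: state=CLOSED
  event#9 t=17ms outcome=F: state=CLOSED
  event#10 t=18ms outcome=S: state=CLOSED
  event#11 t=20ms outcome=S: state=CLOSED
  event#12 t=23ms outcome=S: state=CLOSED
  event#13 t=27ms outcome=F: state=CLOSED
  event#14 t=29ms outcome=F: state=OPEN
  event#15 t=33ms outcome=S: state=OPEN
  event#16 t=34ms outcome=F: state=OPEN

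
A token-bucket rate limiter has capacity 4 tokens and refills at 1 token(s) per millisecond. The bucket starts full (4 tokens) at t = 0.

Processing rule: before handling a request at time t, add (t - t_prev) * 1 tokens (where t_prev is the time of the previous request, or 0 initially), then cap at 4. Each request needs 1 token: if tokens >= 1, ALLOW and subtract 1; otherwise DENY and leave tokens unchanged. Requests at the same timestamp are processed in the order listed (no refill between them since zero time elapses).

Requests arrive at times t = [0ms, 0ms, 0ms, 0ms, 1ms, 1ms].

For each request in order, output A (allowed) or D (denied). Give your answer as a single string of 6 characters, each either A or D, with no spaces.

Answer: AAAAAD

Derivation:
Simulating step by step:
  req#1 t=0ms: ALLOW
  req#2 t=0ms: ALLOW
  req#3 t=0ms: ALLOW
  req#4 t=0ms: ALLOW
  req#5 t=1ms: ALLOW
  req#6 t=1ms: DENY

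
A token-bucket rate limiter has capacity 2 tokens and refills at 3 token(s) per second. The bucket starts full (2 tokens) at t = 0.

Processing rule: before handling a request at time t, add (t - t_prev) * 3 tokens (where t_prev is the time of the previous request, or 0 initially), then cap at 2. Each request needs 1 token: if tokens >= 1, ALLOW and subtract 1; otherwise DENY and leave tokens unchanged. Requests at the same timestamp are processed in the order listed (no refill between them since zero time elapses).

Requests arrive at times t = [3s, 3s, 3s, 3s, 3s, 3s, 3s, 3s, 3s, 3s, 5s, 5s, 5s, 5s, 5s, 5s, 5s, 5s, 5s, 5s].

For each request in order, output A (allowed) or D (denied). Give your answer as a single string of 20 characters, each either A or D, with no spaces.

Answer: AADDDDDDDDAADDDDDDDD

Derivation:
Simulating step by step:
  req#1 t=3s: ALLOW
  req#2 t=3s: ALLOW
  req#3 t=3s: DENY
  req#4 t=3s: DENY
  req#5 t=3s: DENY
  req#6 t=3s: DENY
  req#7 t=3s: DENY
  req#8 t=3s: DENY
  req#9 t=3s: DENY
  req#10 t=3s: DENY
  req#11 t=5s: ALLOW
  req#12 t=5s: ALLOW
  req#13 t=5s: DENY
  req#14 t=5s: DENY
  req#15 t=5s: DENY
  req#16 t=5s: DENY
  req#17 t=5s: DENY
  req#18 t=5s: DENY
  req#19 t=5s: DENY
  req#20 t=5s: DENY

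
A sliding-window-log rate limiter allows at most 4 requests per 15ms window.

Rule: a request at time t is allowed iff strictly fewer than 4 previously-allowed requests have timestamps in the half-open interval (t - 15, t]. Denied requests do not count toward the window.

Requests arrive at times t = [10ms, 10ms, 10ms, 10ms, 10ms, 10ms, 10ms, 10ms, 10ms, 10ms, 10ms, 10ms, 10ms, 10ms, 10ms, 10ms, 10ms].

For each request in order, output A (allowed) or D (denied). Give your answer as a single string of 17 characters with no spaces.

Answer: AAAADDDDDDDDDDDDD

Derivation:
Tracking allowed requests in the window:
  req#1 t=10ms: ALLOW
  req#2 t=10ms: ALLOW
  req#3 t=10ms: ALLOW
  req#4 t=10ms: ALLOW
  req#5 t=10ms: DENY
  req#6 t=10ms: DENY
  req#7 t=10ms: DENY
  req#8 t=10ms: DENY
  req#9 t=10ms: DENY
  req#10 t=10ms: DENY
  req#11 t=10ms: DENY
  req#12 t=10ms: DENY
  req#13 t=10ms: DENY
  req#14 t=10ms: DENY
  req#15 t=10ms: DENY
  req#16 t=10ms: DENY
  req#17 t=10ms: DENY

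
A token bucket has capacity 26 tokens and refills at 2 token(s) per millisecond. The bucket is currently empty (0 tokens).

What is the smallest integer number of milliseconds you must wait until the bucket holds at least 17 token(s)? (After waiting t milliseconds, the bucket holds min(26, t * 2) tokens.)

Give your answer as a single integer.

Need t * 2 >= 17, so t >= 17/2.
Smallest integer t = ceil(17/2) = 9.

Answer: 9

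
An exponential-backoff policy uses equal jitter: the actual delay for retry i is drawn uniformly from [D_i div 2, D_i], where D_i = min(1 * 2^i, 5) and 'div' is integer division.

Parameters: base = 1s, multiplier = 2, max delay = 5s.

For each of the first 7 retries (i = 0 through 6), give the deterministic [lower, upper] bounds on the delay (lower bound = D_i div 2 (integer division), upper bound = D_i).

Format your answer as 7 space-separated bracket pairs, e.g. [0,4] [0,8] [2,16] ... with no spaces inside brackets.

Computing bounds per retry:
  i=0: D_i=min(1*2^0,5)=1, bounds=[0,1]
  i=1: D_i=min(1*2^1,5)=2, bounds=[1,2]
  i=2: D_i=min(1*2^2,5)=4, bounds=[2,4]
  i=3: D_i=min(1*2^3,5)=5, bounds=[2,5]
  i=4: D_i=min(1*2^4,5)=5, bounds=[2,5]
  i=5: D_i=min(1*2^5,5)=5, bounds=[2,5]
  i=6: D_i=min(1*2^6,5)=5, bounds=[2,5]

Answer: [0,1] [1,2] [2,4] [2,5] [2,5] [2,5] [2,5]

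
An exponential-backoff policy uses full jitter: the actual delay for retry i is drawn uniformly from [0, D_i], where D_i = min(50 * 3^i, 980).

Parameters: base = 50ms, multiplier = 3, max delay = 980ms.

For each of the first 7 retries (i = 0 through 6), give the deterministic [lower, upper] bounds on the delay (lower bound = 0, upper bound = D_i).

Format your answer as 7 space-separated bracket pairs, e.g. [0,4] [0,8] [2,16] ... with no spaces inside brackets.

Computing bounds per retry:
  i=0: D_i=min(50*3^0,980)=50, bounds=[0,50]
  i=1: D_i=min(50*3^1,980)=150, bounds=[0,150]
  i=2: D_i=min(50*3^2,980)=450, bounds=[0,450]
  i=3: D_i=min(50*3^3,980)=980, bounds=[0,980]
  i=4: D_i=min(50*3^4,980)=980, bounds=[0,980]
  i=5: D_i=min(50*3^5,980)=980, bounds=[0,980]
  i=6: D_i=min(50*3^6,980)=980, bounds=[0,980]

Answer: [0,50] [0,150] [0,450] [0,980] [0,980] [0,980] [0,980]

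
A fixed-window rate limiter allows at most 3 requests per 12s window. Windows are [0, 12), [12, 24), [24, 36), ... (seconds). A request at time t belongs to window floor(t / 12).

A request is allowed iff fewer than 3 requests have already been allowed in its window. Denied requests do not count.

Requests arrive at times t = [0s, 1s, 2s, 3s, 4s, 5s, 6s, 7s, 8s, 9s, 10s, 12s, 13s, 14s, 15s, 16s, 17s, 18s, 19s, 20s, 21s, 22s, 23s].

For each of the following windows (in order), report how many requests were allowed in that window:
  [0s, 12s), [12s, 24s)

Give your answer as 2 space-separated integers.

Answer: 3 3

Derivation:
Processing requests:
  req#1 t=0s (window 0): ALLOW
  req#2 t=1s (window 0): ALLOW
  req#3 t=2s (window 0): ALLOW
  req#4 t=3s (window 0): DENY
  req#5 t=4s (window 0): DENY
  req#6 t=5s (window 0): DENY
  req#7 t=6s (window 0): DENY
  req#8 t=7s (window 0): DENY
  req#9 t=8s (window 0): DENY
  req#10 t=9s (window 0): DENY
  req#11 t=10s (window 0): DENY
  req#12 t=12s (window 1): ALLOW
  req#13 t=13s (window 1): ALLOW
  req#14 t=14s (window 1): ALLOW
  req#15 t=15s (window 1): DENY
  req#16 t=16s (window 1): DENY
  req#17 t=17s (window 1): DENY
  req#18 t=18s (window 1): DENY
  req#19 t=19s (window 1): DENY
  req#20 t=20s (window 1): DENY
  req#21 t=21s (window 1): DENY
  req#22 t=22s (window 1): DENY
  req#23 t=23s (window 1): DENY

Allowed counts by window: 3 3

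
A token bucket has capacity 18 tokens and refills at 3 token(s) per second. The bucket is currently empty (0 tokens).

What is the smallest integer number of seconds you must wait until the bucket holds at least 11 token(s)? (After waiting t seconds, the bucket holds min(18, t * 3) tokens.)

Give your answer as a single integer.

Need t * 3 >= 11, so t >= 11/3.
Smallest integer t = ceil(11/3) = 4.

Answer: 4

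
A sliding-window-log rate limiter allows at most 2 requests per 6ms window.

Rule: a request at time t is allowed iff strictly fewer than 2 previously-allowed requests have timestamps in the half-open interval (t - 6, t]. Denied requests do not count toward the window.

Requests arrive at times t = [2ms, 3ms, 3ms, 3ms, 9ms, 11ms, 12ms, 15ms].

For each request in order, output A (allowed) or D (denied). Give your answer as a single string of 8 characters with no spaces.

Tracking allowed requests in the window:
  req#1 t=2ms: ALLOW
  req#2 t=3ms: ALLOW
  req#3 t=3ms: DENY
  req#4 t=3ms: DENY
  req#5 t=9ms: ALLOW
  req#6 t=11ms: ALLOW
  req#7 t=12ms: DENY
  req#8 t=15ms: ALLOW

Answer: AADDAADA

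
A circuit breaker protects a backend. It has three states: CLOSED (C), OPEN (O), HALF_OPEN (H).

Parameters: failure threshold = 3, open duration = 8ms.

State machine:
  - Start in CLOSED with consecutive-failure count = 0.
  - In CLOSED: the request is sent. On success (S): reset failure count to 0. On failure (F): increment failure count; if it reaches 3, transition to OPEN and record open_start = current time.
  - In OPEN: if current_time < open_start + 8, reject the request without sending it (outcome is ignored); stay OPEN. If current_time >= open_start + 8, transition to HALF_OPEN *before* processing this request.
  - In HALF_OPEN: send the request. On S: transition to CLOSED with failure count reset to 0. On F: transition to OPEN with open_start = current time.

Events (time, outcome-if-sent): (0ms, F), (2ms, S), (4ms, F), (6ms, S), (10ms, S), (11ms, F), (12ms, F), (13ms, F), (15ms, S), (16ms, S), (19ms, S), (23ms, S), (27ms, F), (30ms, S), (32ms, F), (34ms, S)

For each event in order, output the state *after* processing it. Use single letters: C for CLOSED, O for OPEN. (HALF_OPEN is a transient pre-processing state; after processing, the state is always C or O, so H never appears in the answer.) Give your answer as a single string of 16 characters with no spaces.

State after each event:
  event#1 t=0ms outcome=F: state=CLOSED
  event#2 t=2ms outcome=S: state=CLOSED
  event#3 t=4ms outcome=F: state=CLOSED
  event#4 t=6ms outcome=S: state=CLOSED
  event#5 t=10ms outcome=S: state=CLOSED
  event#6 t=11ms outcome=F: state=CLOSED
  event#7 t=12ms outcome=F: state=CLOSED
  event#8 t=13ms outcome=F: state=OPEN
  event#9 t=15ms outcome=S: state=OPEN
  event#10 t=16ms outcome=S: state=OPEN
  event#11 t=19ms outcome=S: state=OPEN
  event#12 t=23ms outcome=S: state=CLOSED
  event#13 t=27ms outcome=F: state=CLOSED
  event#14 t=30ms outcome=S: state=CLOSED
  event#15 t=32ms outcome=F: state=CLOSED
  event#16 t=34ms outcome=S: state=CLOSED

Answer: CCCCCCCOOOOCCCCC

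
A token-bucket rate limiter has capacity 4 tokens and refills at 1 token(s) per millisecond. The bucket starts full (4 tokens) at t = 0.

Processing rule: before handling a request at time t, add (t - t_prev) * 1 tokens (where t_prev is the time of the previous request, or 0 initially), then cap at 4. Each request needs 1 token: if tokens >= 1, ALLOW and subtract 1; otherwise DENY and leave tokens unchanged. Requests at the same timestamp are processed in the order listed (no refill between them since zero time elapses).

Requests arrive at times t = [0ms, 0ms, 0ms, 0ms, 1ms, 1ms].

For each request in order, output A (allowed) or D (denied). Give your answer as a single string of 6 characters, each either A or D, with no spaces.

Simulating step by step:
  req#1 t=0ms: ALLOW
  req#2 t=0ms: ALLOW
  req#3 t=0ms: ALLOW
  req#4 t=0ms: ALLOW
  req#5 t=1ms: ALLOW
  req#6 t=1ms: DENY

Answer: AAAAAD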